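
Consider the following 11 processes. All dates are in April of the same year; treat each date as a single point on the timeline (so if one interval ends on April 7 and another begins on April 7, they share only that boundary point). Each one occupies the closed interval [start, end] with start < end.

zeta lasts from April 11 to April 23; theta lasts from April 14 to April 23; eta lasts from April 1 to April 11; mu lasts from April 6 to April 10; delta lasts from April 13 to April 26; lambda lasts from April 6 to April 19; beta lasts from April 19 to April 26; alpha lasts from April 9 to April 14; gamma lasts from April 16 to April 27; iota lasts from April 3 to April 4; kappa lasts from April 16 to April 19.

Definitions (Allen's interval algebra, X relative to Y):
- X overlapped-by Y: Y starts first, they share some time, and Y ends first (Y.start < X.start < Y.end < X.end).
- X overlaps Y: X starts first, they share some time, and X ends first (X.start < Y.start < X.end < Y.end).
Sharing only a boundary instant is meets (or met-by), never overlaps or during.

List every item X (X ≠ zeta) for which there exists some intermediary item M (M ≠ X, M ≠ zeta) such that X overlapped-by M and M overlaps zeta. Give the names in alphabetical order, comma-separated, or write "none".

Target zeta = [April 11, April 23].
Intermediaries M with M overlaps zeta: alpha, lambda.
Via alpha — items with X overlapped-by alpha: delta.
Via lambda — items with X overlapped-by lambda: delta, gamma, theta.
Union: delta, gamma, theta.

delta, gamma, theta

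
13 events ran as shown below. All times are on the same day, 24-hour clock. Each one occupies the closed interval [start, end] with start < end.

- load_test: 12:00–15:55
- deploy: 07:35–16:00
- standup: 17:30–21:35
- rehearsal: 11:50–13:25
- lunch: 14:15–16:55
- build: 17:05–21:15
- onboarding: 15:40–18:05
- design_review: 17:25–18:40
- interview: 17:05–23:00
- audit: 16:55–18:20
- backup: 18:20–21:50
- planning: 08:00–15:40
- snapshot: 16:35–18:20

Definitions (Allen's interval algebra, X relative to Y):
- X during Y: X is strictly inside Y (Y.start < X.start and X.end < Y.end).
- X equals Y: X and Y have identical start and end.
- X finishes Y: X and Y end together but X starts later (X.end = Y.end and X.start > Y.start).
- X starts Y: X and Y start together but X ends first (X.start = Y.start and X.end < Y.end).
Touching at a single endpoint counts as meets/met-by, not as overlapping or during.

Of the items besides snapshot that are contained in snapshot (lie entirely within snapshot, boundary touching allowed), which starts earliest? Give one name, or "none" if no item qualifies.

Target snapshot = [16:35, 18:20].
audit [16:55, 18:20] → finishes → candidate.
backup [18:20, 21:50] → met-by → excluded.
build [17:05, 21:15] → overlapped-by → excluded.
deploy [07:35, 16:00] → before → excluded.
design_review [17:25, 18:40] → overlapped-by → excluded.
interview [17:05, 23:00] → overlapped-by → excluded.
load_test [12:00, 15:55] → before → excluded.
lunch [14:15, 16:55] → overlaps → excluded.
onboarding [15:40, 18:05] → overlaps → excluded.
planning [08:00, 15:40] → before → excluded.
rehearsal [11:50, 13:25] → before → excluded.
standup [17:30, 21:35] → overlapped-by → excluded.
Among candidates, earliest start is 16:55 → audit.

audit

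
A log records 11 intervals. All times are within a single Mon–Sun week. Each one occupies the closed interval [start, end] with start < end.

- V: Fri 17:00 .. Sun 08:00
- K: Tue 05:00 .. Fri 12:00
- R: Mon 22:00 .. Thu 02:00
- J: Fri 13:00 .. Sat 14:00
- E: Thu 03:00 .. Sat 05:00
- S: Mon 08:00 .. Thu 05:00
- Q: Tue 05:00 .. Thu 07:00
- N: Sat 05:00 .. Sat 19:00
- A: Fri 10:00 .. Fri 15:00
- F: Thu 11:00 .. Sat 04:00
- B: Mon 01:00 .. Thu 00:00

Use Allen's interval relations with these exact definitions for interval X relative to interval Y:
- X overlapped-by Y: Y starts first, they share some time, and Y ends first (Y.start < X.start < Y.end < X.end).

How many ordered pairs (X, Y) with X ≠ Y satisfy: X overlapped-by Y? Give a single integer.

Checking all 110 ordered pairs for relation 'overlapped-by'; matching pairs in alphabetical order:
(A, K): A overlapped-by K ✓
(E, K): E overlapped-by K ✓
(E, Q): E overlapped-by Q ✓
(E, S): E overlapped-by S ✓
(F, K): F overlapped-by K ✓
(J, A): J overlapped-by A ✓
(J, E): J overlapped-by E ✓
(J, F): J overlapped-by F ✓
(K, B): K overlapped-by B ✓
(K, R): K overlapped-by R ✓
(K, S): K overlapped-by S ✓
(N, J): N overlapped-by J ✓
(Q, B): Q overlapped-by B ✓
(Q, R): Q overlapped-by R ✓
(Q, S): Q overlapped-by S ✓
(R, B): R overlapped-by B ✓
(S, B): S overlapped-by B ✓
(V, E): V overlapped-by E ✓
(V, F): V overlapped-by F ✓
(V, J): V overlapped-by J ✓
Count: 20.

20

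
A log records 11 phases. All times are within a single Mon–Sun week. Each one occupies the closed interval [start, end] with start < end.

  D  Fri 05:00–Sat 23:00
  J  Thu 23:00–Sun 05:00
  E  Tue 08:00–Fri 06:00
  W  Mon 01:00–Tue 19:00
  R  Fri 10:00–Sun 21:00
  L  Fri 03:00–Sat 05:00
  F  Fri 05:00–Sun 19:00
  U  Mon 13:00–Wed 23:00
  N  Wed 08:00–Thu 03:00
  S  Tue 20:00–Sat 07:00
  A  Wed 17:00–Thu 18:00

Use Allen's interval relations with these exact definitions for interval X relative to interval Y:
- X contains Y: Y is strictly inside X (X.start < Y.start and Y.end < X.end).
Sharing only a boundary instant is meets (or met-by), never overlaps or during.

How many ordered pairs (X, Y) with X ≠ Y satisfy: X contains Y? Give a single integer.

7

Checking all 110 ordered pairs for relation 'contains'; matching pairs in alphabetical order:
(E, A): E contains A ✓
(E, N): E contains N ✓
(J, D): J contains D ✓
(J, L): J contains L ✓
(S, A): S contains A ✓
(S, L): S contains L ✓
(S, N): S contains N ✓
Count: 7.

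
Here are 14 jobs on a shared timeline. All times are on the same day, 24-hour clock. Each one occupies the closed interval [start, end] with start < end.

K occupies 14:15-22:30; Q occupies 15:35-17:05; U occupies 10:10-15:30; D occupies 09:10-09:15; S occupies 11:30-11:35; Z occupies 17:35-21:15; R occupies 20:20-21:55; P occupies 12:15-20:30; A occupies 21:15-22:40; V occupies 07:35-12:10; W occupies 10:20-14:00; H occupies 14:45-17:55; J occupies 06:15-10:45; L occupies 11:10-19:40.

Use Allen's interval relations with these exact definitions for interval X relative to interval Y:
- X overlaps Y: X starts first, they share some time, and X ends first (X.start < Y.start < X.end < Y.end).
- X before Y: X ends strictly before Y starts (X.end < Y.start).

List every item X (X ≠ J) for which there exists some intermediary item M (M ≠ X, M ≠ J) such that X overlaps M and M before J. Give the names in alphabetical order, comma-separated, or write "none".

Target J = [06:15, 10:45].
Intermediaries M with M before J: none.
Union: none.

none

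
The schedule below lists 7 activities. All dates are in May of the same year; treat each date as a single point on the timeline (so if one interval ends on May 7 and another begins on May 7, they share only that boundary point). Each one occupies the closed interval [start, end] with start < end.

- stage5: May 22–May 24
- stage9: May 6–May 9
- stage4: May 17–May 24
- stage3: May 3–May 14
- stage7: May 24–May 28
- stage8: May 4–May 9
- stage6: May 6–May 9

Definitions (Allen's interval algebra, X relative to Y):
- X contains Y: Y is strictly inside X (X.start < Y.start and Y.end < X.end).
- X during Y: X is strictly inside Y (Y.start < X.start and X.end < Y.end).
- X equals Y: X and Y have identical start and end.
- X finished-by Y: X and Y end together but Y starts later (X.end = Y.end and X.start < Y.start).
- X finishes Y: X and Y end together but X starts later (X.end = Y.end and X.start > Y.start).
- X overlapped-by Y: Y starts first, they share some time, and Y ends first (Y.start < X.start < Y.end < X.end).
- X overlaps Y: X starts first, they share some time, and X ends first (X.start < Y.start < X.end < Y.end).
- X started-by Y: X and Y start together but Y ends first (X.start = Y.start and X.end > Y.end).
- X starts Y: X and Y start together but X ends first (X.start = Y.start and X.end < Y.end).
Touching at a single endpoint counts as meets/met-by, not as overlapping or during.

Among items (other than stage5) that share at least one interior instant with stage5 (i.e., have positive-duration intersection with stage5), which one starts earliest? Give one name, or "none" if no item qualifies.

stage4

Target stage5 = [May 22, May 24].
stage3 [May 3, May 14] → before → excluded.
stage4 [May 17, May 24] → finished-by → candidate.
stage6 [May 6, May 9] → before → excluded.
stage7 [May 24, May 28] → met-by → excluded.
stage8 [May 4, May 9] → before → excluded.
stage9 [May 6, May 9] → before → excluded.
Among candidates, earliest start is May 17 → stage4.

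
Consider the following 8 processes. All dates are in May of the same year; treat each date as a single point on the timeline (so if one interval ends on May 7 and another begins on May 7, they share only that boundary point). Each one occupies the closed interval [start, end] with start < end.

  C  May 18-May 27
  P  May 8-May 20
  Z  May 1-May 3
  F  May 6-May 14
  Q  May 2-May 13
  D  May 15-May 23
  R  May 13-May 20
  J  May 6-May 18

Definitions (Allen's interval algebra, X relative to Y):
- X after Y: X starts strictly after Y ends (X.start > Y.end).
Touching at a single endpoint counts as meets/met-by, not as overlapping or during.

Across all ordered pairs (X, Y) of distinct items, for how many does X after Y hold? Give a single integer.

10

Checking all 56 ordered pairs for relation 'after'; matching pairs in alphabetical order:
(C, F): C after F ✓
(C, Q): C after Q ✓
(C, Z): C after Z ✓
(D, F): D after F ✓
(D, Q): D after Q ✓
(D, Z): D after Z ✓
(F, Z): F after Z ✓
(J, Z): J after Z ✓
(P, Z): P after Z ✓
(R, Z): R after Z ✓
Count: 10.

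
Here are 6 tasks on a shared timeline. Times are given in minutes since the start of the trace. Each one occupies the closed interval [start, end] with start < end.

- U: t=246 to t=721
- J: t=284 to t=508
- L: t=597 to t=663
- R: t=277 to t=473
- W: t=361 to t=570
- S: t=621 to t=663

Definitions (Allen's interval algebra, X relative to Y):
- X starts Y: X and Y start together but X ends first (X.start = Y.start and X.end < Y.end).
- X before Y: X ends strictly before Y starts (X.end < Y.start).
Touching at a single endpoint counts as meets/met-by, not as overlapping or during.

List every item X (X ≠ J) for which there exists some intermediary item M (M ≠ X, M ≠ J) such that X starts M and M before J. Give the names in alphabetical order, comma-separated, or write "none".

none

Target J = [t=284, t=508].
Intermediaries M with M before J: none.
Union: none.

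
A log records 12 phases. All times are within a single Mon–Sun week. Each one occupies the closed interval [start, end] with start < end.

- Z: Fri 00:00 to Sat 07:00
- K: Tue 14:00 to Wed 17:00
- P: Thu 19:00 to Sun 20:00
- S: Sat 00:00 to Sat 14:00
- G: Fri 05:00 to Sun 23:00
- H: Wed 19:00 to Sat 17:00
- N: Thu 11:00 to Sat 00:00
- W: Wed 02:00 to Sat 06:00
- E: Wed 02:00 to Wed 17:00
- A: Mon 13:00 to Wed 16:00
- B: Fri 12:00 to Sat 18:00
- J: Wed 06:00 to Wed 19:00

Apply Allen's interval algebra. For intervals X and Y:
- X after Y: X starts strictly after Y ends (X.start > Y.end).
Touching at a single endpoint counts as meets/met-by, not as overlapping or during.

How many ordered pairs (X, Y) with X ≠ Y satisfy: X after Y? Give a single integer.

Checking all 132 ordered pairs for relation 'after'; matching pairs in alphabetical order:
(B, A): B after A ✓
(B, E): B after E ✓
(B, J): B after J ✓
(B, K): B after K ✓
(G, A): G after A ✓
(G, E): G after E ✓
(G, J): G after J ✓
(G, K): G after K ✓
(H, A): H after A ✓
(H, E): H after E ✓
(H, K): H after K ✓
(N, A): N after A ✓
(N, E): N after E ✓
(N, J): N after J ✓
(N, K): N after K ✓
(P, A): P after A ✓
(P, E): P after E ✓
(P, J): P after J ✓
(P, K): P after K ✓
(S, A): S after A ✓
(S, E): S after E ✓
(S, J): S after J ✓
(S, K): S after K ✓
(Z, A): Z after A ✓
... plus 3 further pairs not listed.
Count: 27.

27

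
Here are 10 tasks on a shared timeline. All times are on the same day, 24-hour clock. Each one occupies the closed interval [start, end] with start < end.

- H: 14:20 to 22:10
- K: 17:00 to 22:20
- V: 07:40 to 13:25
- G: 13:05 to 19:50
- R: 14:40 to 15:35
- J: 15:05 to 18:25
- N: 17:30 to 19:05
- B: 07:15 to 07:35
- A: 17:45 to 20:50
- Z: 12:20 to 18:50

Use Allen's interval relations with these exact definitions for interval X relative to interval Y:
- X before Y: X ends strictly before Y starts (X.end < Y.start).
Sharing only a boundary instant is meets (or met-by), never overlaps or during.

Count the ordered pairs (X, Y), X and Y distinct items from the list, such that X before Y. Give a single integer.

18

Checking all 90 ordered pairs for relation 'before'; matching pairs in alphabetical order:
(B, A): B before A ✓
(B, G): B before G ✓
(B, H): B before H ✓
(B, J): B before J ✓
(B, K): B before K ✓
(B, N): B before N ✓
(B, R): B before R ✓
(B, V): B before V ✓
(B, Z): B before Z ✓
(R, A): R before A ✓
(R, K): R before K ✓
(R, N): R before N ✓
(V, A): V before A ✓
(V, H): V before H ✓
(V, J): V before J ✓
(V, K): V before K ✓
(V, N): V before N ✓
(V, R): V before R ✓
Count: 18.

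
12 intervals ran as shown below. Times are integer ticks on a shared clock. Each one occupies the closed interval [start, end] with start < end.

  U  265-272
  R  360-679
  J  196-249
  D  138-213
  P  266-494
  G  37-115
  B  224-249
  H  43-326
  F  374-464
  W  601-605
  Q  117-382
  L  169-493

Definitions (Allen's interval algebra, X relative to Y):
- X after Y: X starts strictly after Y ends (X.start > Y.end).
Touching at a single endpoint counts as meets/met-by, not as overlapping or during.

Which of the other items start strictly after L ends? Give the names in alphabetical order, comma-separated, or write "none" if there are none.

W

Target L = [169, 493].
B [224, 249] → during → no.
D [138, 213] → overlaps → no.
F [374, 464] → during → no.
G [37, 115] → before → no.
H [43, 326] → overlaps → no.
J [196, 249] → during → no.
P [266, 494] → overlapped-by → no.
Q [117, 382] → overlaps → no.
R [360, 679] → overlapped-by → no.
U [265, 272] → during → no.
W [601, 605] → after → yes.
Result: W.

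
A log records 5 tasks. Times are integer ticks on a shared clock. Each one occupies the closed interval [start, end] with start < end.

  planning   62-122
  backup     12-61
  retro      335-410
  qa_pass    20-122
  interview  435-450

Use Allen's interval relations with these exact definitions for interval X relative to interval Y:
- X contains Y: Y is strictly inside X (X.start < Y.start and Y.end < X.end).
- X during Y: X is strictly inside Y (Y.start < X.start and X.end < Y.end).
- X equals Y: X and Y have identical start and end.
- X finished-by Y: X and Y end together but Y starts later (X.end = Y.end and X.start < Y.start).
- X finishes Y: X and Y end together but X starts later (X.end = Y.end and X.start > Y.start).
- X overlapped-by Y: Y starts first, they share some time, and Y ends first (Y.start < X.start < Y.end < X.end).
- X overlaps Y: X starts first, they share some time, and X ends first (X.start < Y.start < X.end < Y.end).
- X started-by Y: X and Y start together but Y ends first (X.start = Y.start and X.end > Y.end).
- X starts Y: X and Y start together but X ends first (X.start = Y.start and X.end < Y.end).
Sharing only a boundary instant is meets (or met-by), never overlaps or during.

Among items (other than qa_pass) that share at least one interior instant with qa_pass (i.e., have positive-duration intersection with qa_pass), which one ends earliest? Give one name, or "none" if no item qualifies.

Target qa_pass = [20, 122].
backup [12, 61] → overlaps → candidate.
interview [435, 450] → after → excluded.
planning [62, 122] → finishes → candidate.
retro [335, 410] → after → excluded.
Among candidates, earliest end is 61 → backup.

backup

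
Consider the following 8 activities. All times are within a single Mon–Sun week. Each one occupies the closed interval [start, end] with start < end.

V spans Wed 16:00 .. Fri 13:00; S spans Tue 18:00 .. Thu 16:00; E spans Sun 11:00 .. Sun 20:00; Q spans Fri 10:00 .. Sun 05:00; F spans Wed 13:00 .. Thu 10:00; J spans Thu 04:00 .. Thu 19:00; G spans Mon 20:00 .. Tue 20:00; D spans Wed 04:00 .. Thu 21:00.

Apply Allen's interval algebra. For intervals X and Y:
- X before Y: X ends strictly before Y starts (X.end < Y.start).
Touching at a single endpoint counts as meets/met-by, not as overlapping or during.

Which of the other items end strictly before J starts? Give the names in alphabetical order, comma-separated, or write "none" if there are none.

G

Target J = [Thu 04:00, Thu 19:00].
D [Wed 04:00, Thu 21:00] → contains → no.
E [Sun 11:00, Sun 20:00] → after → no.
F [Wed 13:00, Thu 10:00] → overlaps → no.
G [Mon 20:00, Tue 20:00] → before → yes.
Q [Fri 10:00, Sun 05:00] → after → no.
S [Tue 18:00, Thu 16:00] → overlaps → no.
V [Wed 16:00, Fri 13:00] → contains → no.
Result: G.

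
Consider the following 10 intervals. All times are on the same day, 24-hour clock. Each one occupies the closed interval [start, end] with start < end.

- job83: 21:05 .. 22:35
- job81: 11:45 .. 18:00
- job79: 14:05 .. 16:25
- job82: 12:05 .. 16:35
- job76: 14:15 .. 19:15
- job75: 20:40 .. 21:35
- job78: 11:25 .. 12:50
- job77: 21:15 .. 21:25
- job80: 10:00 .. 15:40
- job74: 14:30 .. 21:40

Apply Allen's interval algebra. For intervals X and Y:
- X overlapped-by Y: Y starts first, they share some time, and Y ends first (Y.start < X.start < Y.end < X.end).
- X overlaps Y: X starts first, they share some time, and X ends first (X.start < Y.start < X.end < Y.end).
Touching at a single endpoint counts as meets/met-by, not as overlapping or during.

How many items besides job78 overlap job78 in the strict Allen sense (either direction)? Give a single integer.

Target job78 = [11:25, 12:50].
job74 [14:30, 21:40] → after → no.
job75 [20:40, 21:35] → after → no.
job76 [14:15, 19:15] → after → no.
job77 [21:15, 21:25] → after → no.
job79 [14:05, 16:25] → after → no.
job80 [10:00, 15:40] → contains → no.
job81 [11:45, 18:00] → overlapped-by → counts.
job82 [12:05, 16:35] → overlapped-by → counts.
job83 [21:05, 22:35] → after → no.
Total: 2.

2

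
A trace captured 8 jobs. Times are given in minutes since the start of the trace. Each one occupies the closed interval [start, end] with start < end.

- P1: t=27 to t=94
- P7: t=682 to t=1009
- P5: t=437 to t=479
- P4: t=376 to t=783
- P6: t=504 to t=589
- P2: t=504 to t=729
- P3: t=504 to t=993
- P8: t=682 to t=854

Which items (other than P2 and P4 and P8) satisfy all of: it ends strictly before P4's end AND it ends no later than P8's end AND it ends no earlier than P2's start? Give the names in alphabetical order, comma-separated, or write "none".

Conditions: its end is strictly before P4's end (X.end < t=783) AND its end is no later than P8's end (X.end <= t=854) AND its end is no earlier than P2's start (X.end >= t=504).
P1: end t=94 < t=783? ✓; end t=94 <= t=854? ✓; end t=94 >= t=504? ✗ → no.
P3: end t=993 < t=783? ✗; end t=993 <= t=854? ✗; end t=993 >= t=504? ✓ → no.
P5: end t=479 < t=783? ✓; end t=479 <= t=854? ✓; end t=479 >= t=504? ✗ → no.
P6: end t=589 < t=783? ✓; end t=589 <= t=854? ✓; end t=589 >= t=504? ✓ → yes.
P7: end t=1009 < t=783? ✗; end t=1009 <= t=854? ✗; end t=1009 >= t=504? ✓ → no.
Result: P6.

P6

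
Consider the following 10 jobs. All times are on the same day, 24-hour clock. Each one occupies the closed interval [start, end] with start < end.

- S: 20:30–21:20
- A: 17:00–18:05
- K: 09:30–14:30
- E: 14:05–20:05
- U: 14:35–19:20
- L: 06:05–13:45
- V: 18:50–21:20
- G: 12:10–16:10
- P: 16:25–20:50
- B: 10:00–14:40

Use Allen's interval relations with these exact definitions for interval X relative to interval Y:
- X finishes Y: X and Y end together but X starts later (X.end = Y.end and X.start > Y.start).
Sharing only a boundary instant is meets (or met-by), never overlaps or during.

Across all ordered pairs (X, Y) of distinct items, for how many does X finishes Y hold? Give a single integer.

Checking all 90 ordered pairs for relation 'finishes'; matching pairs in alphabetical order:
(S, V): S finishes V ✓
Count: 1.

1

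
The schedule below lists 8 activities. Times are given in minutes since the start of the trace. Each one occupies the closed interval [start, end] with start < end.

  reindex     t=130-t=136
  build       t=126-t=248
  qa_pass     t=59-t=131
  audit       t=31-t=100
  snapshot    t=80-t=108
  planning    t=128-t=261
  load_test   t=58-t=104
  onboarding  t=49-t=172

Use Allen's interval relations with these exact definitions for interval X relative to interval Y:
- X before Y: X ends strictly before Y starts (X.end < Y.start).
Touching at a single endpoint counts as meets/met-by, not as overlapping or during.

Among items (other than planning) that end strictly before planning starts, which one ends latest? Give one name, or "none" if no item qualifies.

Target planning = [t=128, t=261].
audit [t=31, t=100] → before → candidate.
build [t=126, t=248] → overlaps → excluded.
load_test [t=58, t=104] → before → candidate.
onboarding [t=49, t=172] → overlaps → excluded.
qa_pass [t=59, t=131] → overlaps → excluded.
reindex [t=130, t=136] → during → excluded.
snapshot [t=80, t=108] → before → candidate.
Among candidates, latest end is t=108 → snapshot.

snapshot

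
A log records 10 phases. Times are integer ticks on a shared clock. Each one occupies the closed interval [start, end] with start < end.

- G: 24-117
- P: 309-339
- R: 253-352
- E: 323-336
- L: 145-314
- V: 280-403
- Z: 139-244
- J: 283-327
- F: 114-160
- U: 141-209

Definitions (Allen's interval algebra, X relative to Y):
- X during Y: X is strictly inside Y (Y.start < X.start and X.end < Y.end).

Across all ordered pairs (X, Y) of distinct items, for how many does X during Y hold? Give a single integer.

Checking all 90 ordered pairs for relation 'during'; matching pairs in alphabetical order:
(E, P): E during P ✓
(E, R): E during R ✓
(E, V): E during V ✓
(J, R): J during R ✓
(J, V): J during V ✓
(P, R): P during R ✓
(P, V): P during V ✓
(U, Z): U during Z ✓
Count: 8.

8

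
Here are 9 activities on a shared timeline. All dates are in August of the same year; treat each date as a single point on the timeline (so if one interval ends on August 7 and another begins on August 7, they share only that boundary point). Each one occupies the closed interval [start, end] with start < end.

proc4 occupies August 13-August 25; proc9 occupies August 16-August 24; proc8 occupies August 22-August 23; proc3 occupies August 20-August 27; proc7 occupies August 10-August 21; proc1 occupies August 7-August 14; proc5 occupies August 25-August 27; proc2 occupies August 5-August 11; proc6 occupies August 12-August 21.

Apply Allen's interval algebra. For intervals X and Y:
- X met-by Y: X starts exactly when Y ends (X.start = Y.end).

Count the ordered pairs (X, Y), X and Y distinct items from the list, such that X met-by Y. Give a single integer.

Checking all 72 ordered pairs for relation 'met-by'; matching pairs in alphabetical order:
(proc5, proc4): proc5 met-by proc4 ✓
Count: 1.

1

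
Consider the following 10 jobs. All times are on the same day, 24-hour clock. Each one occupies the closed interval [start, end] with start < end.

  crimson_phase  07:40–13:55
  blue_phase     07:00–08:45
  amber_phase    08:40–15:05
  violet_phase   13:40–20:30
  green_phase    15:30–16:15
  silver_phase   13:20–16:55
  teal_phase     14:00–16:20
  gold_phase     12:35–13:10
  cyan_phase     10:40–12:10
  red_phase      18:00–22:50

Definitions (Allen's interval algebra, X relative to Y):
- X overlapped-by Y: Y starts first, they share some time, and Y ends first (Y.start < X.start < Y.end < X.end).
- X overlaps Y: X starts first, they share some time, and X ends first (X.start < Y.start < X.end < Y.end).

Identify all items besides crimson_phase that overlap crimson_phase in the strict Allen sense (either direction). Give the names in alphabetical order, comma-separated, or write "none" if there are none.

Target crimson_phase = [07:40, 13:55].
amber_phase [08:40, 15:05] → overlapped-by → yes.
blue_phase [07:00, 08:45] → overlaps → yes.
cyan_phase [10:40, 12:10] → during → no.
gold_phase [12:35, 13:10] → during → no.
green_phase [15:30, 16:15] → after → no.
red_phase [18:00, 22:50] → after → no.
silver_phase [13:20, 16:55] → overlapped-by → yes.
teal_phase [14:00, 16:20] → after → no.
violet_phase [13:40, 20:30] → overlapped-by → yes.
Result: amber_phase, blue_phase, silver_phase, violet_phase.

amber_phase, blue_phase, silver_phase, violet_phase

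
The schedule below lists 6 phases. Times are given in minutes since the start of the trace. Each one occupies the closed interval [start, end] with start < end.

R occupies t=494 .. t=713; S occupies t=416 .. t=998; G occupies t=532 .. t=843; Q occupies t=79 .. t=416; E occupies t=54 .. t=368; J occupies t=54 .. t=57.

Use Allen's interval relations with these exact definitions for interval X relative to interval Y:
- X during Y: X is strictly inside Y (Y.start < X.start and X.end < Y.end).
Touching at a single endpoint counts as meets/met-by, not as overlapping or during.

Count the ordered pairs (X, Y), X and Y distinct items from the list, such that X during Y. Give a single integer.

Checking all 30 ordered pairs for relation 'during'; matching pairs in alphabetical order:
(G, S): G during S ✓
(R, S): R during S ✓
Count: 2.

2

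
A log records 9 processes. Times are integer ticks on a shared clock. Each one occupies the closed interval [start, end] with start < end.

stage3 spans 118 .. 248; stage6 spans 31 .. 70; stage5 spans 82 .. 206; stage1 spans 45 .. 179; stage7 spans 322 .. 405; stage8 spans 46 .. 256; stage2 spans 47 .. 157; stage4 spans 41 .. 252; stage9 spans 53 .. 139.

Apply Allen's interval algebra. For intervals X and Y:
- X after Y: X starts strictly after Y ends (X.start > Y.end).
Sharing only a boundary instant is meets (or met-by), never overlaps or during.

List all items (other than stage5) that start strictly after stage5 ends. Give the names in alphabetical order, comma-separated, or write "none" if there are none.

Target stage5 = [82, 206].
stage1 [45, 179] → overlaps → no.
stage2 [47, 157] → overlaps → no.
stage3 [118, 248] → overlapped-by → no.
stage4 [41, 252] → contains → no.
stage6 [31, 70] → before → no.
stage7 [322, 405] → after → yes.
stage8 [46, 256] → contains → no.
stage9 [53, 139] → overlaps → no.
Result: stage7.

stage7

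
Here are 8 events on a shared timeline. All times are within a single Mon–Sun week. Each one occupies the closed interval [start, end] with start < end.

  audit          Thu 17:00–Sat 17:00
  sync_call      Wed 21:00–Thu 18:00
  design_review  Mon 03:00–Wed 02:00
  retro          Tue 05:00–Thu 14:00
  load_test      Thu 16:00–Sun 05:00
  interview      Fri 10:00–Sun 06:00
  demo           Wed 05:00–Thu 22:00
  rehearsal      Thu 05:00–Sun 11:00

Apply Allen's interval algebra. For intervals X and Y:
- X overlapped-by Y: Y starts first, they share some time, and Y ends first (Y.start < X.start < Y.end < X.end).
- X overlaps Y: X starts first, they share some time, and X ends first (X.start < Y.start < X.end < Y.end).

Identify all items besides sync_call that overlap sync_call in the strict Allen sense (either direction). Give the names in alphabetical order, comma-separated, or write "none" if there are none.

audit, load_test, rehearsal, retro

Target sync_call = [Wed 21:00, Thu 18:00].
audit [Thu 17:00, Sat 17:00] → overlapped-by → yes.
demo [Wed 05:00, Thu 22:00] → contains → no.
design_review [Mon 03:00, Wed 02:00] → before → no.
interview [Fri 10:00, Sun 06:00] → after → no.
load_test [Thu 16:00, Sun 05:00] → overlapped-by → yes.
rehearsal [Thu 05:00, Sun 11:00] → overlapped-by → yes.
retro [Tue 05:00, Thu 14:00] → overlaps → yes.
Result: audit, load_test, rehearsal, retro.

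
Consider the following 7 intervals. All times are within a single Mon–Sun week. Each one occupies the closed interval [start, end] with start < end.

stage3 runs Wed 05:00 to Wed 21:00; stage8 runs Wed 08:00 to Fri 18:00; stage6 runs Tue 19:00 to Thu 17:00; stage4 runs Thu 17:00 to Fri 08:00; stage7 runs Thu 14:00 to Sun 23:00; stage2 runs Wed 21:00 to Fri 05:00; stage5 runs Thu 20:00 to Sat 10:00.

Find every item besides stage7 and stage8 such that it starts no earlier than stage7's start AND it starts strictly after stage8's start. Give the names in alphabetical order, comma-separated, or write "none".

Conditions: its start is no earlier than stage7's start (X.start >= Thu 14:00) AND its start is strictly after stage8's start (X.start > Wed 08:00).
stage2: start Wed 21:00 >= Thu 14:00? ✗; start Wed 21:00 > Wed 08:00? ✓ → no.
stage3: start Wed 05:00 >= Thu 14:00? ✗; start Wed 05:00 > Wed 08:00? ✗ → no.
stage4: start Thu 17:00 >= Thu 14:00? ✓; start Thu 17:00 > Wed 08:00? ✓ → yes.
stage5: start Thu 20:00 >= Thu 14:00? ✓; start Thu 20:00 > Wed 08:00? ✓ → yes.
stage6: start Tue 19:00 >= Thu 14:00? ✗; start Tue 19:00 > Wed 08:00? ✗ → no.
Result: stage4, stage5.

stage4, stage5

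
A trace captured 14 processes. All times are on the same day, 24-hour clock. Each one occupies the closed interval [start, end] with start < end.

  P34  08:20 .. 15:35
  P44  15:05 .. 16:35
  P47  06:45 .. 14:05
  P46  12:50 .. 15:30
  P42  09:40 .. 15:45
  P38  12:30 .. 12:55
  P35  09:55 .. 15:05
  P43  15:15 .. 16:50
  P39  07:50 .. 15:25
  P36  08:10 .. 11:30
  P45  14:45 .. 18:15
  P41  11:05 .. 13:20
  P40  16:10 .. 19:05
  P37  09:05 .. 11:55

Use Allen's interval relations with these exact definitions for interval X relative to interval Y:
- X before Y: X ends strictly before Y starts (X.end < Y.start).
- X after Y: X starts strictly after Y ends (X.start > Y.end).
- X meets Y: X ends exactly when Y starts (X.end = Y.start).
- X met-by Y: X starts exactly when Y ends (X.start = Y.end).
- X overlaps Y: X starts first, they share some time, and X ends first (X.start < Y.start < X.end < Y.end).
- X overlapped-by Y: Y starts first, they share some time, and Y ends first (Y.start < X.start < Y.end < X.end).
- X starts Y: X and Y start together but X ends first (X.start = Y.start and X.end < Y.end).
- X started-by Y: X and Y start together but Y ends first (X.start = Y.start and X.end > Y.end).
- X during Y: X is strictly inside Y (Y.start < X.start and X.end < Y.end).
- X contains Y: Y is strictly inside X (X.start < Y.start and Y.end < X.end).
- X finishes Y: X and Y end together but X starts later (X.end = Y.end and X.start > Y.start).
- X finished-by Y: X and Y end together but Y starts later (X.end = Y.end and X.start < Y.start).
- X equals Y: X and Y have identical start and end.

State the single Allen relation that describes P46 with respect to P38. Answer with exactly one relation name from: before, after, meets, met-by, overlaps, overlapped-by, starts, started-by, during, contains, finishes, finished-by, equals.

P46 = [12:50, 15:30]; P38 = [12:30, 12:55].
Compare endpoints: P46.start > P38.start, P46.start < P38.end, P46.end > P38.start, P46.end > P38.end.
That pattern is 'overlapped-by'.

overlapped-by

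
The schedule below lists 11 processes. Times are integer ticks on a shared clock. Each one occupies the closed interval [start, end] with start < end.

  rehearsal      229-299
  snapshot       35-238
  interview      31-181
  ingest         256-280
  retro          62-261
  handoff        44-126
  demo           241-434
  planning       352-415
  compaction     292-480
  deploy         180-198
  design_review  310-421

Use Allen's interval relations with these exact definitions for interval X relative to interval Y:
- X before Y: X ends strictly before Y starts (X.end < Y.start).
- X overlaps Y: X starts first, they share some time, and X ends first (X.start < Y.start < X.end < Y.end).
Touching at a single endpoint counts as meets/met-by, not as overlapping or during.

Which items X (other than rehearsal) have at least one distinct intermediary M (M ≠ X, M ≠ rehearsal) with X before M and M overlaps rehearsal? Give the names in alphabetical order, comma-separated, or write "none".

none

Target rehearsal = [229, 299].
Intermediaries M with M overlaps rehearsal: retro, snapshot.
Via retro — items with X before retro: none.
Via snapshot — items with X before snapshot: none.
Union: none.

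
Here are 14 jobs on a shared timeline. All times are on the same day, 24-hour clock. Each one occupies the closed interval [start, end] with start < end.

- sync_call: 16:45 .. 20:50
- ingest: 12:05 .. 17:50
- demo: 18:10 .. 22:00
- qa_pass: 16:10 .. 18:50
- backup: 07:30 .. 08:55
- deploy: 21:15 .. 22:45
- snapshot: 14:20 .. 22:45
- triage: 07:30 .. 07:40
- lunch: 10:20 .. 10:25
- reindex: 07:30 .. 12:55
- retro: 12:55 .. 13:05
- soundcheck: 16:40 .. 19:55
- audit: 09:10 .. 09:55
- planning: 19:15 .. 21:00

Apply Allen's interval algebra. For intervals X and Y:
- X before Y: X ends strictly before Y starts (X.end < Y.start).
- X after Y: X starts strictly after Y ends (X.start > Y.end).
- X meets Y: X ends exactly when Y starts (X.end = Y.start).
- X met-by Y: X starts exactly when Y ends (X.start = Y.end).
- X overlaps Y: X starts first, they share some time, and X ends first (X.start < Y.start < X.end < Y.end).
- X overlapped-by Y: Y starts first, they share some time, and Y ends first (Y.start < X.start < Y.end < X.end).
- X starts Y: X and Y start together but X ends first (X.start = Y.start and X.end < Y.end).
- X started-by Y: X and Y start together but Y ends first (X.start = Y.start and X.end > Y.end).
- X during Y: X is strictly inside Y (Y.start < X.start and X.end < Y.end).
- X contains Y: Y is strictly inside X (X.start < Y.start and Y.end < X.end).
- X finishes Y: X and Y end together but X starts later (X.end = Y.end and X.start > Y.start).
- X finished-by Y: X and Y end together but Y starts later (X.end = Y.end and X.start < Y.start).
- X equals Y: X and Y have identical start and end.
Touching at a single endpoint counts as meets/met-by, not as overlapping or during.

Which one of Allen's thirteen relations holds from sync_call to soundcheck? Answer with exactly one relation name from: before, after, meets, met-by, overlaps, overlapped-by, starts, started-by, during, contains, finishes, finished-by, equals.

sync_call = [16:45, 20:50]; soundcheck = [16:40, 19:55].
Compare endpoints: sync_call.start > soundcheck.start, sync_call.start < soundcheck.end, sync_call.end > soundcheck.start, sync_call.end > soundcheck.end.
That pattern is 'overlapped-by'.

overlapped-by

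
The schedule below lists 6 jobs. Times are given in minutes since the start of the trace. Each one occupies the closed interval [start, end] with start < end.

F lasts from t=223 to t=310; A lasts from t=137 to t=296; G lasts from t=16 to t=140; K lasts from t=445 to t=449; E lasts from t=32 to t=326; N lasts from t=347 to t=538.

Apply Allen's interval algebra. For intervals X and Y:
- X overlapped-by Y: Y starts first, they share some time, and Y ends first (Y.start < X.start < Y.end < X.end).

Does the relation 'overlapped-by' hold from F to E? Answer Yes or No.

F = [t=223, t=310], E = [t=32, t=326].
Actual relation of F to E: during.
Asked whether 'overlapped-by' holds → No.

No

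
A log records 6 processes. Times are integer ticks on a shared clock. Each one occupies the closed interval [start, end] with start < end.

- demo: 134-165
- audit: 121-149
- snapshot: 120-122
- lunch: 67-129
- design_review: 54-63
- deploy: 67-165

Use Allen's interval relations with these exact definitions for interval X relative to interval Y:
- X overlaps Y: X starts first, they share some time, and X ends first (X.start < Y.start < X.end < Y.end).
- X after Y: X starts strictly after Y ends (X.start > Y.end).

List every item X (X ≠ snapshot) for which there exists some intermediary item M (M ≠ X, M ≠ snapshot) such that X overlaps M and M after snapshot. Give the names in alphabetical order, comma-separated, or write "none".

Target snapshot = [120, 122].
Intermediaries M with M after snapshot: demo.
Via demo — items with X overlaps demo: audit.
Union: audit.

audit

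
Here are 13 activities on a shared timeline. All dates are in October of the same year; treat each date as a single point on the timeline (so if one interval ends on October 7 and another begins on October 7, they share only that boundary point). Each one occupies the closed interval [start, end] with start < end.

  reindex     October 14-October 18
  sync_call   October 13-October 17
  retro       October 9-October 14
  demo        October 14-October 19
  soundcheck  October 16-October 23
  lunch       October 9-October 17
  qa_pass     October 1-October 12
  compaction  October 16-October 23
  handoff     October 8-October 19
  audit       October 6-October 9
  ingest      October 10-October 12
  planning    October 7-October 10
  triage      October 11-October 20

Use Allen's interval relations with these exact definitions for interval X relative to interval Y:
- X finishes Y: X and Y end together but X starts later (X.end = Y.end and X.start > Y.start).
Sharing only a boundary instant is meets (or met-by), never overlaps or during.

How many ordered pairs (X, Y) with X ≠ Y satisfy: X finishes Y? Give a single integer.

Checking all 156 ordered pairs for relation 'finishes'; matching pairs in alphabetical order:
(demo, handoff): demo finishes handoff ✓
(ingest, qa_pass): ingest finishes qa_pass ✓
(sync_call, lunch): sync_call finishes lunch ✓
Count: 3.

3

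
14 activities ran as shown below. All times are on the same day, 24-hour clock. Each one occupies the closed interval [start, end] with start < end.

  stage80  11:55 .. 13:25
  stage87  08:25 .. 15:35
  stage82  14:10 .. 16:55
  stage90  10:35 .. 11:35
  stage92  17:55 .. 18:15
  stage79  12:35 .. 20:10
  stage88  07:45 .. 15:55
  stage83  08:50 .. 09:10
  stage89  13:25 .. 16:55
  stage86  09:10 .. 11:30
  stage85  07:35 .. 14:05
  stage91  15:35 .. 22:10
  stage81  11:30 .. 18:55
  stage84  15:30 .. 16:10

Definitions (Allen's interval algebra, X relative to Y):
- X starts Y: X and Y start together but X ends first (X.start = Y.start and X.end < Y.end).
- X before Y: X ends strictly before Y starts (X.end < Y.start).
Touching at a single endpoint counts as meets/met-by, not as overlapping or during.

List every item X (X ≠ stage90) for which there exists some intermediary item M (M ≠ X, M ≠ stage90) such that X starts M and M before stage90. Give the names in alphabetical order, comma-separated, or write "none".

Target stage90 = [10:35, 11:35].
Intermediaries M with M before stage90: stage83.
Via stage83 — items with X starts stage83: none.
Union: none.

none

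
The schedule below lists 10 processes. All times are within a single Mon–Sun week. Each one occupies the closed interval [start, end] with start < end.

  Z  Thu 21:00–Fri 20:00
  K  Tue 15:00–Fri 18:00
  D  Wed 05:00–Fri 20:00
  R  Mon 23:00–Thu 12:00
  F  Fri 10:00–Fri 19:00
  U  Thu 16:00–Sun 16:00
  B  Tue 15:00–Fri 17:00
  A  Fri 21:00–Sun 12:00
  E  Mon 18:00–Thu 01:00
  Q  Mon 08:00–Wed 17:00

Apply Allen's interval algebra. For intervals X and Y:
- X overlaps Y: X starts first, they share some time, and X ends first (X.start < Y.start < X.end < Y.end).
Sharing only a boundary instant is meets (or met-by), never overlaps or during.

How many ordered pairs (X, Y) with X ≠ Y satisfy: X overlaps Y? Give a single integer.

Checking all 90 ordered pairs for relation 'overlaps'; matching pairs in alphabetical order:
(B, D): B overlaps D ✓
(B, F): B overlaps F ✓
(B, U): B overlaps U ✓
(B, Z): B overlaps Z ✓
(D, U): D overlaps U ✓
(E, B): E overlaps B ✓
(E, D): E overlaps D ✓
(E, K): E overlaps K ✓
(E, R): E overlaps R ✓
(K, D): K overlaps D ✓
(K, F): K overlaps F ✓
(K, U): K overlaps U ✓
(K, Z): K overlaps Z ✓
(Q, B): Q overlaps B ✓
(Q, D): Q overlaps D ✓
(Q, E): Q overlaps E ✓
(Q, K): Q overlaps K ✓
(Q, R): Q overlaps R ✓
(R, B): R overlaps B ✓
(R, D): R overlaps D ✓
(R, K): R overlaps K ✓
Count: 21.

21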